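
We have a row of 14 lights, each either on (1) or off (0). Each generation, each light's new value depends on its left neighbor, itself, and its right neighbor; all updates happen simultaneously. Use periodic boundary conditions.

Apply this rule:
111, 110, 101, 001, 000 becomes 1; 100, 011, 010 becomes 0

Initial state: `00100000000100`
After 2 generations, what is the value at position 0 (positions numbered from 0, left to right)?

11001111111001
11010111111010
position 0 holds 1

1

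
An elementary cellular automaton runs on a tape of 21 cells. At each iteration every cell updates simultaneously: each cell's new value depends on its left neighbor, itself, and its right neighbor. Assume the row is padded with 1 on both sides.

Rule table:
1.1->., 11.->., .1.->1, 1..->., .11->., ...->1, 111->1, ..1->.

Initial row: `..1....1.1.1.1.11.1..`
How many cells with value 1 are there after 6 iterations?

8

..1.11.1.1.1.1....1..
..1....1.1.1.1.11.1..  (repeats iteration 0; period 2)
iteration 6: ..1....1.1.1.1.11.1..
count of 1: 8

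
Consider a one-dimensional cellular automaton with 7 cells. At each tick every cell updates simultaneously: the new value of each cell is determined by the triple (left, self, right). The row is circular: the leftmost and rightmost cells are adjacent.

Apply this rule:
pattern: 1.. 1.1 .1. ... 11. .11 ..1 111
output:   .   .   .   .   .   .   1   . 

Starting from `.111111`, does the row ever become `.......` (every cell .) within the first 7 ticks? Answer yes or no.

tick 1: .......
all cells are . at tick 1

yes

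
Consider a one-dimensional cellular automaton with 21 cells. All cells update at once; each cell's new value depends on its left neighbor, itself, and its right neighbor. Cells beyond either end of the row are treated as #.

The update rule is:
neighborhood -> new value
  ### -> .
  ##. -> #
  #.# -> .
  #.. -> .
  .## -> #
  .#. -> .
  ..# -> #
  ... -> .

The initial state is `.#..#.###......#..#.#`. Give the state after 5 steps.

..#.......#..#..##.#.

...#..#.#.....#..#..#
..#..#.......#..#..##
.#..#.......#..#..##.
...#.......#..#..###.
..#.......#..#..##.#.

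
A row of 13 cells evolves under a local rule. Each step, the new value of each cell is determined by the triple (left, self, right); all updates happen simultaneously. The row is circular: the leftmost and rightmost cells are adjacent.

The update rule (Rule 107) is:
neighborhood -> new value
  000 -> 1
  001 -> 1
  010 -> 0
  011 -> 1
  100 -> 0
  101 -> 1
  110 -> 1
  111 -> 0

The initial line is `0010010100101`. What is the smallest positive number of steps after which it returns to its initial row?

0100101001010
1001010010100
0010100101001
0101001010010
1010010100100
0100101001001
1001010010010
0010100100101
0101001001010
1010010010100
0100100101001
1001001010010
0010010100101

13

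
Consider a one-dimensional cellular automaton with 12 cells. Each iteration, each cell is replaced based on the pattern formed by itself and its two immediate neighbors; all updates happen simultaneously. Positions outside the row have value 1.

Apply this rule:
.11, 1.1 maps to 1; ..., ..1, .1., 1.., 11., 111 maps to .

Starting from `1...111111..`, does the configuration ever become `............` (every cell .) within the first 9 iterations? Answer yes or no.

iteration 1: ....1.......
iteration 2: ............
all cells are . at iteration 2

yes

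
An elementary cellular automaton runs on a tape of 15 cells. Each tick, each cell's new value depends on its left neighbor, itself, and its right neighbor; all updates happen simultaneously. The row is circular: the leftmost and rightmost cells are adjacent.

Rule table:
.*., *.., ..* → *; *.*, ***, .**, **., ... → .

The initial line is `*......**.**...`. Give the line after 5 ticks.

**....*.....*.*
..*..***...**..
.****...*.*..*.
*....*.**.*****
.*..**.........

.*..**.........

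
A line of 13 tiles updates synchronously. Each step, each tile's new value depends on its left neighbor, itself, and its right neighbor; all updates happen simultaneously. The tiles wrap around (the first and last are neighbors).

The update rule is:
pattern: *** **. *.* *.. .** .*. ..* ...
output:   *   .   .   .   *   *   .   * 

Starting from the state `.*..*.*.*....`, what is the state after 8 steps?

.*..*.*.*.***
.*..*.*.*.**.
.*..*.*.*.*..
.*..*.*.*.*.*
.*..*.*.*.*.*  (fixed point — unchanged through step 8)

.*..*.*.*.*.*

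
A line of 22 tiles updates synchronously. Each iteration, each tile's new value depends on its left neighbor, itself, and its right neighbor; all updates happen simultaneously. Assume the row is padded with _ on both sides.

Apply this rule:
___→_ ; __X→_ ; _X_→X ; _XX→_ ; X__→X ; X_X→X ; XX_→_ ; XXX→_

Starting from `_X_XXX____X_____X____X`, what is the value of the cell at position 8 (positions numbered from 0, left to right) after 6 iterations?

_

iteration 1: _XX___X___XX____XX___X
iteration 2: ___X__XX____X_____X__X
iteration 3: ___XX___X___XX____XX_X
iteration 4: _____X__XX____X_____XX
iteration 5: _____XX___X___XX______
iteration 6: _______X__XX____X_____
position 8 holds _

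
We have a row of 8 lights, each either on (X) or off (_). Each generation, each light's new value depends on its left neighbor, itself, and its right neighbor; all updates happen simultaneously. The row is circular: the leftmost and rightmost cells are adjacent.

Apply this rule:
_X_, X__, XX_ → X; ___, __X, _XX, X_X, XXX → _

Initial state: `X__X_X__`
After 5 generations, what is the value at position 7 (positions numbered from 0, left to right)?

generation 1: XX_X_XX_
generation 2: _X_X__X_
generation 3: _X_XX_XX
generation 4: _X__X__X
generation 5: _XX_XX_X
position 7 holds X

X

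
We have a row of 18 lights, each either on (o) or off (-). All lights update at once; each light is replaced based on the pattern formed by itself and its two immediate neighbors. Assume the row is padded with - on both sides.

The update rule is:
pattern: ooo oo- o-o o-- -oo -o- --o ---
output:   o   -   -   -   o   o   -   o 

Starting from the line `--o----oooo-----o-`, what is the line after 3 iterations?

o-o-oo-ooo--ooo-o-
o-o-o--oo---oo--o-
o-o-o--o--o-o---o-

o-o-o--o--o-o---o-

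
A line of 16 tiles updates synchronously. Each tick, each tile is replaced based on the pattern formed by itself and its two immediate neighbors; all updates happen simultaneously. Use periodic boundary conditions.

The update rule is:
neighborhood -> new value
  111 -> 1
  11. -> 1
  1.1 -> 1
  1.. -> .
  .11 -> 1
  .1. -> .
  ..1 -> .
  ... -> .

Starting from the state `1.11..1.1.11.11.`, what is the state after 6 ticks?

1111....11111111

.111...1.1111111
1111....11111111
1111....11111111  (fixed point — unchanged through tick 6)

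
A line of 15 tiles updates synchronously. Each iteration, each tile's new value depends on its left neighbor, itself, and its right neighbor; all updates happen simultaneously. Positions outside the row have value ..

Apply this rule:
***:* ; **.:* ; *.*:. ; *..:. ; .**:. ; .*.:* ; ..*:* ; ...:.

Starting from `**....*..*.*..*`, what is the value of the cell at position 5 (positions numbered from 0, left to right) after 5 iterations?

.*...**.**.*.**
**..*.*..*.*..*
.*.**.*.**.*.**
**..*.*..*.*..*  (repeats iteration 2; period 2)
iteration 5: .*.**.*.**.*.**
position 5 holds .

.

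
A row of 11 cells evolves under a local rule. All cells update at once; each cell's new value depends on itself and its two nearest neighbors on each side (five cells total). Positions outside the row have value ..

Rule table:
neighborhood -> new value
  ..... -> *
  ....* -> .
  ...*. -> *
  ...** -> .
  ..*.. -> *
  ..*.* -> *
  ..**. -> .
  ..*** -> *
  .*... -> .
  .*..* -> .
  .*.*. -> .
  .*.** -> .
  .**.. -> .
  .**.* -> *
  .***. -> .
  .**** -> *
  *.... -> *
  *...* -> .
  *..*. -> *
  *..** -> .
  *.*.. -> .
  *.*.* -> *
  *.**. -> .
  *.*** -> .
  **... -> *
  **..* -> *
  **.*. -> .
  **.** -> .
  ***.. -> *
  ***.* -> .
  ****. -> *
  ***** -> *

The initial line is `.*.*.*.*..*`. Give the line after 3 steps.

**...******

step 1: **.*.*...**
step 2: .*.*.......
step 3: **...******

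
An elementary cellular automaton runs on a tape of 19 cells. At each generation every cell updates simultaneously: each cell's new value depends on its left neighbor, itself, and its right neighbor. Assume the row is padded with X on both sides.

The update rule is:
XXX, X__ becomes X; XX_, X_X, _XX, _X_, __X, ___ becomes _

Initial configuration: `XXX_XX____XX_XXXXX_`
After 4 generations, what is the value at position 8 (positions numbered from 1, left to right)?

XX____X_______XXX__
X_X____X_______X_X_
___X____X__________
X___X____X_________
position 8 holds _

_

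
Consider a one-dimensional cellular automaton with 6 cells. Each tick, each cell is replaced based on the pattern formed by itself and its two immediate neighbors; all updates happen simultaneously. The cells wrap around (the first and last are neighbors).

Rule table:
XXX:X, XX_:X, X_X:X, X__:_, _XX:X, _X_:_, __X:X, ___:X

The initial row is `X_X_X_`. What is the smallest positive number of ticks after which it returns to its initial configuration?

_X_X_X
X_X_X_

2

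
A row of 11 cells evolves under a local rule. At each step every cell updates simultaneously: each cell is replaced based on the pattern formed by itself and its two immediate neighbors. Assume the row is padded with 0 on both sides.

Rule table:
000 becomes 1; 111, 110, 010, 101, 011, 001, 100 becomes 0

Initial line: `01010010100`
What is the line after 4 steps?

11111111100

step 1: 00000000001
step 2: 11111111100
step 3: 00000000001  (repeats step 1; period 2)
step 4: 11111111100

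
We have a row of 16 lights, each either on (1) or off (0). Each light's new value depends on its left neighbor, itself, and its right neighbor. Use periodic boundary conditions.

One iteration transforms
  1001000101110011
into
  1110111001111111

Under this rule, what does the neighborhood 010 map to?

0

At position 3 the neighborhood is 010; the next row has 0 there.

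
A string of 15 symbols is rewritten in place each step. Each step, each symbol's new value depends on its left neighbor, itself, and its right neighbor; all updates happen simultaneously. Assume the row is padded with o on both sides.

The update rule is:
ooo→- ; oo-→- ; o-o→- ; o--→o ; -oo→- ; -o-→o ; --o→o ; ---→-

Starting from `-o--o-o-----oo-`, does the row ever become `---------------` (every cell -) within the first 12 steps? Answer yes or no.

-oooo-oo---o---
--------o-ooo-o
o------oo------
-o----o--o----o
-oo--oooooo--o-
---oo------ooo-
o-o--o----o----
--ooooo--ooo--o
oo-----oo---oo-
--o---o--o-o---
oooo-ooooo-oo-o
---------------
all cells are - at step 12

yes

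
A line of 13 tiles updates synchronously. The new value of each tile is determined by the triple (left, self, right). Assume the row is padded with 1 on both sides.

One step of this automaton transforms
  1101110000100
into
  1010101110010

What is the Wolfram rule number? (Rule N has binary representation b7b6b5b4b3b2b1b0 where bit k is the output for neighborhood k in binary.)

177

position 0: 111 → 1  (bit 7 = 1)
position 1: 110 → 0  (bit 6 = 0)
position 2: 101 → 1  (bit 5 = 1)
position 6: 100 → 1  (bit 4 = 1)
position 3: 011 → 0  (bit 3 = 0)
position 10: 010 → 0  (bit 2 = 0)
position 9: 001 → 0  (bit 1 = 0)
position 7: 000 → 1  (bit 0 = 1)
bits b7..b0 = 10110001 = 177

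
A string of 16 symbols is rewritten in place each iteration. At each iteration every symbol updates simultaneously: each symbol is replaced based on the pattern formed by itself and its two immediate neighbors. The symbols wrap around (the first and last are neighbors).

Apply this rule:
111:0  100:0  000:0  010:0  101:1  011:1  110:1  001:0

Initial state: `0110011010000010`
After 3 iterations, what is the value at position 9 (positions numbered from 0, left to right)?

0

iteration 1: 0110011100000000
iteration 2: 0110010100000000
iteration 3: 0110001000000000
position 9 holds 0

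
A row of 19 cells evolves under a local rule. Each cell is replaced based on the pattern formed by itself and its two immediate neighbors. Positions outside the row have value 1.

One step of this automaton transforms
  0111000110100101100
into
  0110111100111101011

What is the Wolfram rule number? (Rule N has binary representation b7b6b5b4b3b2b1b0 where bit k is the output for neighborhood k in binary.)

159

position 2: 111 → 1  (bit 7 = 1)
position 3: 110 → 0  (bit 6 = 0)
position 0: 101 → 0  (bit 5 = 0)
position 4: 100 → 1  (bit 4 = 1)
position 1: 011 → 1  (bit 3 = 1)
position 10: 010 → 1  (bit 2 = 1)
position 6: 001 → 1  (bit 1 = 1)
position 5: 000 → 1  (bit 0 = 1)
bits b7..b0 = 10011111 = 159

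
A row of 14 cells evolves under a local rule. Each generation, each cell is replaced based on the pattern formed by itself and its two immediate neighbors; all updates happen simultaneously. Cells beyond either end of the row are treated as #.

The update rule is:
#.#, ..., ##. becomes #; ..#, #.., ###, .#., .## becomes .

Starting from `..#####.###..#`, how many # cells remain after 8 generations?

3

......##..#...
.####..#....#.
#...#....##..#
#.#...##..#...
##..#..#....#.
.#.......##..#
#..#####..#...
#......#....#.
count of #: 3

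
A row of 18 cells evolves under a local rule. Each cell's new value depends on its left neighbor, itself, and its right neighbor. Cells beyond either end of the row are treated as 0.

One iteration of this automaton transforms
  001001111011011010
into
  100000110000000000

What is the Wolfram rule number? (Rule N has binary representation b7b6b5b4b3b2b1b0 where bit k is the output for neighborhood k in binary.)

129

position 6: 111 → 1  (bit 7 = 1)
position 8: 110 → 0  (bit 6 = 0)
position 9: 101 → 0  (bit 5 = 0)
position 3: 100 → 0  (bit 4 = 0)
position 5: 011 → 0  (bit 3 = 0)
position 2: 010 → 0  (bit 2 = 0)
position 1: 001 → 0  (bit 1 = 0)
position 0: 000 → 1  (bit 0 = 1)
bits b7..b0 = 10000001 = 129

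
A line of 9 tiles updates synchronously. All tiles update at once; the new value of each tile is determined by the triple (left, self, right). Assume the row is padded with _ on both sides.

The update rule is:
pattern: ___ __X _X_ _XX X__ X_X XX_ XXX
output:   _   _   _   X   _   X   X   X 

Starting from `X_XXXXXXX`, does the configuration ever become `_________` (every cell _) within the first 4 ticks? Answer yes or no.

_XXXXXXXX
_XXXXXXXX  (fixed point — unchanged through tick 4)
tick 4 is _XXXXXXXX, still not uniform _

no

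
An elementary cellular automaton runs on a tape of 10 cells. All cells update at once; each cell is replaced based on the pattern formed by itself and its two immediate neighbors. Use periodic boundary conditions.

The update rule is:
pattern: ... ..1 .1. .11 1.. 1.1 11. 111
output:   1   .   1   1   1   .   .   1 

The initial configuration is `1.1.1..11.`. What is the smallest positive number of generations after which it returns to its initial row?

1.1.11.1..
1.1.1..11.

2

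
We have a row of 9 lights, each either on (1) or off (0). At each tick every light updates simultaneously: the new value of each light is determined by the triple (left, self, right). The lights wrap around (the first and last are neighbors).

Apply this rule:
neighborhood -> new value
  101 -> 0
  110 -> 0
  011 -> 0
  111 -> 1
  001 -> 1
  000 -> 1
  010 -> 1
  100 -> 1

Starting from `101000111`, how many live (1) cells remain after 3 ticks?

001111011
110110000
000001111
count of 1: 4

4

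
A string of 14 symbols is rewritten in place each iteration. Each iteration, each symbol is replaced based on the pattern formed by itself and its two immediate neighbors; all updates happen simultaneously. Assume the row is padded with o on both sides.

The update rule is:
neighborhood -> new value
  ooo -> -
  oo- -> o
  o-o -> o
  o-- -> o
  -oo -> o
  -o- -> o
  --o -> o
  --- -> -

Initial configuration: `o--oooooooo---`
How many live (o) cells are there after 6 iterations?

oooo------oo-o
---oo----ooooo
o-oooo--oo----
ooo--oooooo--o
--oooo----oooo
ooo--oo--oo---
count of o: 7

7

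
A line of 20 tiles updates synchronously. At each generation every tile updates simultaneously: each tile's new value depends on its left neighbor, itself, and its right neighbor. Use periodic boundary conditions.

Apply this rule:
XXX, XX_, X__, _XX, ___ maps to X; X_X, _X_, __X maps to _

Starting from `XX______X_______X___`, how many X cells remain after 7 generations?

17

XXXXXXX__XXXXXX__XX_
XXXXXXXX_XXXXXXX_XX_
XXXXXXXX_XXXXXXX_XX_  (fixed point — unchanged through generation 7)
count of X: 17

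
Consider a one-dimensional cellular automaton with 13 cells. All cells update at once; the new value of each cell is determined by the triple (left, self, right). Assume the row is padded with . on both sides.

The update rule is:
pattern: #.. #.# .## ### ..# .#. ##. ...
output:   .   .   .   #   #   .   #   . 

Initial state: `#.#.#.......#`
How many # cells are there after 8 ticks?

...........#.
..........#..
.........#...
........#....
.......#.....
......#......
.....#.......
....#........
count of #: 1

1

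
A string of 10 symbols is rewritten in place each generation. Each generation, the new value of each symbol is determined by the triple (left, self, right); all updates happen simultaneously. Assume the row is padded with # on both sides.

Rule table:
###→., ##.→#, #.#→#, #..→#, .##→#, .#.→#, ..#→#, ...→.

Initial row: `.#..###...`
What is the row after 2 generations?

....######

#####.##.#
....######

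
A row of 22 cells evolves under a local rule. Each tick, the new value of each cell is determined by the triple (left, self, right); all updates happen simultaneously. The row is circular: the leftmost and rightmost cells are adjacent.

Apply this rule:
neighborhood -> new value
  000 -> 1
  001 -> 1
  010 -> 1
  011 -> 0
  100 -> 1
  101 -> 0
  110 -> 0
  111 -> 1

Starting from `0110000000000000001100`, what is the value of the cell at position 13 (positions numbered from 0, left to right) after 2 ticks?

1001111111111111110011
0110111111111111101101
position 13 holds 1

1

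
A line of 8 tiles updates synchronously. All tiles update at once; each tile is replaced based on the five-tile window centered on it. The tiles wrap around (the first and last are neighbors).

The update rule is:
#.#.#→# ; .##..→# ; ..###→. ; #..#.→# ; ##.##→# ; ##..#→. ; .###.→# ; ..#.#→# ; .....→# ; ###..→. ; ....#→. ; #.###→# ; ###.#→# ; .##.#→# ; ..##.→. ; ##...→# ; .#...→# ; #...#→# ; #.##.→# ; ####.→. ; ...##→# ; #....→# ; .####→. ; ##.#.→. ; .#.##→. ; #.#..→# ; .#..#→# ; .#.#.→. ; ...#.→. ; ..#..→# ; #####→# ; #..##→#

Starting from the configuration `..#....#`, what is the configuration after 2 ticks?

.##...#.

tick 1: #####..#
tick 2: .##...#.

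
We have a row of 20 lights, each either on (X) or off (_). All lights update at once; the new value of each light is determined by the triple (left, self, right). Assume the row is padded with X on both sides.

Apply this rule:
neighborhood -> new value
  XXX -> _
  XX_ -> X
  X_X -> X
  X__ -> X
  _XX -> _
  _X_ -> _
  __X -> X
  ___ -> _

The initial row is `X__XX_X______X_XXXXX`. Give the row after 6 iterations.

XXX_XX_X____X_X_____
__XX_XX_X__X_X_X___X
XX_XX_XX_XX_X_X_X_X_
_XX_XX_XX_XX_X_X_X_X
X_XX_XX_XX_XX_X_X_X_
XX_XX_XX_XX_XX_X_X_X

XX_XX_XX_XX_XX_X_X_X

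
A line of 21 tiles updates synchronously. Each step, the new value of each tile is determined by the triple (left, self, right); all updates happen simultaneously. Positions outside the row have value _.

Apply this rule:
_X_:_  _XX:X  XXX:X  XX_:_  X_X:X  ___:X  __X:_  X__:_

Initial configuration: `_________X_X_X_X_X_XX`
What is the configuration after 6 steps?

XXX_____X_X___X___XX_

step 1: XXXXXXXX__X_X_X_X_XX_
step 2: XXXXXXX____X_X_X_XX__
step 3: XXXXXX__XX__X_X_XX__X
step 4: XXXXX___X____X_XX____
step 5: XXXX__X___XX__XX__XXX
step 6: XXX_____X_X___X___XX_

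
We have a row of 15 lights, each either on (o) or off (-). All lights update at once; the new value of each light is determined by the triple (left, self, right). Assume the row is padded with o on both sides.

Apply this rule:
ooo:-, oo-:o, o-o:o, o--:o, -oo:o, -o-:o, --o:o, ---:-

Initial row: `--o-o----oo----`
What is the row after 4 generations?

oo-oooooo--oo-o

oooooo--oooo--o
-----oooo--oooo
o---oo--oooo---
oo-oooooo--oo-o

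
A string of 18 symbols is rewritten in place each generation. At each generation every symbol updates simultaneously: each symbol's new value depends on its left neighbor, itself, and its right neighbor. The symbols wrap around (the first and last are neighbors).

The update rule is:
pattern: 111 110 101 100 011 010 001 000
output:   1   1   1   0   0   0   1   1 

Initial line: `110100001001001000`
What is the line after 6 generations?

010110101001010101

generation 1: 011001110010010011
generation 2: 101010110100100101
generation 3: 110101011001001010
generation 4: 011010101010010101
generation 5: 101101010100101010
generation 6: 010110101001010101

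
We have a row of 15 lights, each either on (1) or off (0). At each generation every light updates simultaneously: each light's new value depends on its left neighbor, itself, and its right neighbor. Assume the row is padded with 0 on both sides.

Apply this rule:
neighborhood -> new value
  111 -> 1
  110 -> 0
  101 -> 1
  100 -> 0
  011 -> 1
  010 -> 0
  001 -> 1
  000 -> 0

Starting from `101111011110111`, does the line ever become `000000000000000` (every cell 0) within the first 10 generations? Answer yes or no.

no

011110111101110
111101111011100
111011110111000
110111101110000
101111011100000
011110111000000
111101110000000
111011100000000
110111000000000
101110000000000
generation 10 is 101110000000000, still not uniform 0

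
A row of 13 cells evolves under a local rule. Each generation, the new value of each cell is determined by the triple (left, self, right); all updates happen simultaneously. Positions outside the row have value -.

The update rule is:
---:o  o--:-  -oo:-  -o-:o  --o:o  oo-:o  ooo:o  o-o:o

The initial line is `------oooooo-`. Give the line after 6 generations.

oooooo-ooooo-
-oooooo-oooo-
o-oooooo-ooo-
oo-oooooo-oo-
-oo-oooooo-o-
o-oo-ooooooo-

o-oo-ooooooo-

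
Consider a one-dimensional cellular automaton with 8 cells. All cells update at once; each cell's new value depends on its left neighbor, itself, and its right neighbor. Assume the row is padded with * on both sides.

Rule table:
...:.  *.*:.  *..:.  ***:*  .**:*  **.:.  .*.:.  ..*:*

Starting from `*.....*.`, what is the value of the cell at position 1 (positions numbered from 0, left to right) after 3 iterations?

iteration 1: .....*..
iteration 2: ....*..*
iteration 3: ...*..**
position 1 holds .

.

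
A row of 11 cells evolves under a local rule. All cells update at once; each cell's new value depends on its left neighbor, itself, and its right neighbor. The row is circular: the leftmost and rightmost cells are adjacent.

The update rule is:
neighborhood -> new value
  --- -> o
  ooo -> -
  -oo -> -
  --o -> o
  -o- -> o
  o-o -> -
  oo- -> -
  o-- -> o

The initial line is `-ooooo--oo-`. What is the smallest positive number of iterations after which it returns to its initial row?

o-----oo--o
-ooooo--oo-

2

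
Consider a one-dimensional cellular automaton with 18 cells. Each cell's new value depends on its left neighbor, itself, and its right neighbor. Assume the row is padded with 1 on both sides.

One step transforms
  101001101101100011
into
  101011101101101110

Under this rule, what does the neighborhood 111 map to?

0

At position 17 the neighborhood is 111; the next row has 0 there.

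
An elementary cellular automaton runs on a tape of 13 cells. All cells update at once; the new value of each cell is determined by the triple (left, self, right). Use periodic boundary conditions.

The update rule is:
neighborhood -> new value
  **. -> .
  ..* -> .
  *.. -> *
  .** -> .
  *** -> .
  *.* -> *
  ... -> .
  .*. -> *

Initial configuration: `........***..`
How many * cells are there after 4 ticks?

2

...........*.
...........**
*............
**...........
count of *: 2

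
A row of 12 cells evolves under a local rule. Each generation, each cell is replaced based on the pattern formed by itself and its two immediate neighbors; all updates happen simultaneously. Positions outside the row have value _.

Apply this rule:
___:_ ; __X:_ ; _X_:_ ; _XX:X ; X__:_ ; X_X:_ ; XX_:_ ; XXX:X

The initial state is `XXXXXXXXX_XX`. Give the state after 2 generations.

XXXXXXX_____

generation 1: XXXXXXXX__X_
generation 2: XXXXXXX_____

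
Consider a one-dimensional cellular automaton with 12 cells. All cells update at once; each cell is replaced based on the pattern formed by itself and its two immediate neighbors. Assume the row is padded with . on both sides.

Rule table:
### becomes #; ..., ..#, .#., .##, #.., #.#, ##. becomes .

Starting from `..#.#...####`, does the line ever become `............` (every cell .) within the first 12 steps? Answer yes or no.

yes

step 1: .........##.
step 2: ............
all cells are . at step 2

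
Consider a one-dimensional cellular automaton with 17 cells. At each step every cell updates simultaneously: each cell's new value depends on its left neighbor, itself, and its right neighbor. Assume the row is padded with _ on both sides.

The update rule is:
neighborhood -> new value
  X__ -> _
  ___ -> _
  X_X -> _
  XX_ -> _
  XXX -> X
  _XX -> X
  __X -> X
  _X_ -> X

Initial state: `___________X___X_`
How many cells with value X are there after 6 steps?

step 1: __________XX__XX_
step 2: _________XX__XX__
step 3: ________XX__XX___
step 4: _______XX__XX____
step 5: ______XX__XX_____
step 6: _____XX__XX______
count of X: 4

4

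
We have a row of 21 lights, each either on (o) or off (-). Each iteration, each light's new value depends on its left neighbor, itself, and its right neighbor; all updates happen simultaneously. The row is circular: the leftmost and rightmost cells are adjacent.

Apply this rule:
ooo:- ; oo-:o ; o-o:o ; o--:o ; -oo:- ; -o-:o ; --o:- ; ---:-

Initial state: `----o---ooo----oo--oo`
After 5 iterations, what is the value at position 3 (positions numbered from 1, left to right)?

-

iteration 1: o---oo----oo----oo--o
iteration 2: oo---oo----oo----oo--
iteration 3: -oo---oo----oo----oo-
iteration 4: --oo---oo----oo----oo
iteration 5: o--oo---oo----oo----o
position 3 holds -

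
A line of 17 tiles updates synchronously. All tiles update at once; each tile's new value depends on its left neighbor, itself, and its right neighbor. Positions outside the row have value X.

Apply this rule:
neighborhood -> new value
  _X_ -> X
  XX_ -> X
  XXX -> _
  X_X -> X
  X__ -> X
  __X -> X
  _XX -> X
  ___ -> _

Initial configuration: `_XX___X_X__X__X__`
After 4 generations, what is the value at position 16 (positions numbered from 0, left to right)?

X

generation 1: XXXX_XXXXXXXXXXXX
generation 2: ___XXX___________
generation 3: X_XX_XX_________X
generation 4: XXXXXXXX_______XX
position 16 holds X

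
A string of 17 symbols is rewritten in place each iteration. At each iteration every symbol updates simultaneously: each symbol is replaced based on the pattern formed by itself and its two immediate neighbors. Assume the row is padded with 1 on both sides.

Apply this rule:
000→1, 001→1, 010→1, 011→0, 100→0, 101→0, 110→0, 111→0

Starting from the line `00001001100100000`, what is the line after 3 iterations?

01111010001101111
00000010110000000
01111110000111111

01111110000111111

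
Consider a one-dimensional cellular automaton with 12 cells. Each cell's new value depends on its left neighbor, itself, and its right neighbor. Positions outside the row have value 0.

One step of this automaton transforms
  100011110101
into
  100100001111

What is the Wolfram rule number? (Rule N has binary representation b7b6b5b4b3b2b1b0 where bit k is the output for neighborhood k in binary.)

position 5: 111 → 0  (bit 7 = 0)
position 7: 110 → 0  (bit 6 = 0)
position 8: 101 → 1  (bit 5 = 1)
position 1: 100 → 0  (bit 4 = 0)
position 4: 011 → 0  (bit 3 = 0)
position 0: 010 → 1  (bit 2 = 1)
position 3: 001 → 1  (bit 1 = 1)
position 2: 000 → 0  (bit 0 = 0)
bits b7..b0 = 00100110 = 38

38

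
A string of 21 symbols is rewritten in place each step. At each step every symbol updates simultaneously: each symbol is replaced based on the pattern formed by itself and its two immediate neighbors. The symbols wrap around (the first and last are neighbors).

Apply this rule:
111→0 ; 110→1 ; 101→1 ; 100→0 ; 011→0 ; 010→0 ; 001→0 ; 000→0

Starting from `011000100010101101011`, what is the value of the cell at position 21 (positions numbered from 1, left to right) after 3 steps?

1

step 1: 101000000001010110101
step 2: 110000000000101011010
step 3: 010000000000010101101
position 21 holds 1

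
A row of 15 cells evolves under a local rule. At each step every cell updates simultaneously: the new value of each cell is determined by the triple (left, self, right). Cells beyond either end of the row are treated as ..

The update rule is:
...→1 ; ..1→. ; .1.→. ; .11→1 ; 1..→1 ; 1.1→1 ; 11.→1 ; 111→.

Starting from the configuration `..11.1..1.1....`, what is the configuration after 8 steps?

..11111...111.1

1.111.1..1.1111
.11.11.1..11..1
.111111.1.111..
.1....11.11.111
..111.1111111.1
1.1.111.....11.
.1.11.11111.111
..11111...111.1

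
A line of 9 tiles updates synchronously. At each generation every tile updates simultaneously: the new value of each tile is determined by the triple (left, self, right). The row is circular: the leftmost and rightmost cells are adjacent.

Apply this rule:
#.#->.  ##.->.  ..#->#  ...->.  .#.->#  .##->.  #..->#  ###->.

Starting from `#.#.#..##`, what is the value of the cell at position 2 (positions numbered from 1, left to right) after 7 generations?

..#.###..
.##....#.
#..#..###
.#####...
#.....#..
##...####
..#.#....
position 2 holds .

.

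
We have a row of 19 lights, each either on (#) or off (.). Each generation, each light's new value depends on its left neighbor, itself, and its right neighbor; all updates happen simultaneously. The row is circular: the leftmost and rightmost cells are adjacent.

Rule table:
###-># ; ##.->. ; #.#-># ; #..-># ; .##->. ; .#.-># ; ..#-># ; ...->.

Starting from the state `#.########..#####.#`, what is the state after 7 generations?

####.#..###..#####.

.#.######.##.###.#.
###.####.#..#.#.###
##.#.##.########.##
#.###..#.######.#.#
.#.#.####.####.###.
#####.##.#.##.#.#.#
####.#..###..#####.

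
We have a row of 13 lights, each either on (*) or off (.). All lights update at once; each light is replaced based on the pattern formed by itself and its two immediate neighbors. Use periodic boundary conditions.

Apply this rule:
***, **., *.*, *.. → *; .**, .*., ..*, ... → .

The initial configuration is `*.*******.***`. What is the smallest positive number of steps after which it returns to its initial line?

13

step 1: **.*******.**
step 2: ***.*******.*
step 3: ****.*******.
step 4: .****.*******
step 5: *.****.******
step 6: **.****.*****
step 7: ***.****.****
step 8: ****.****.***
step 9: *****.****.**
step 10: ******.****.*
step 11: *******.****.
step 12: .*******.****
step 13: *.*******.***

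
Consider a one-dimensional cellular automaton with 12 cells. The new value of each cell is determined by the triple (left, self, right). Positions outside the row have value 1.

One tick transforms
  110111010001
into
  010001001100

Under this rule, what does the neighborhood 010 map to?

At position 7 the neighborhood is 010; the next row has 0 there.

0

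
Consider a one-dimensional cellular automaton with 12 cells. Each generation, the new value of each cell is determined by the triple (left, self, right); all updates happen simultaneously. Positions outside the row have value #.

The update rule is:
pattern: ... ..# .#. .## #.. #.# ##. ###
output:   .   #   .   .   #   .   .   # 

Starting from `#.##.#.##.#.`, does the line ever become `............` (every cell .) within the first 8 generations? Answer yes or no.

yes

............
all cells are . at generation 1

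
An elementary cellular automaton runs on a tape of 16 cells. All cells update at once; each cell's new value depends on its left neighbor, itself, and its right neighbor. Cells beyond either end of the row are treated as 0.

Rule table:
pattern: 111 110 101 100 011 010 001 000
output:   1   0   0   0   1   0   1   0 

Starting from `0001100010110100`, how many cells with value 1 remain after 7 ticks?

2

tick 1: 0011000100100000
tick 2: 0110001001000000
tick 3: 1100010010000000
tick 4: 1000100100000000
tick 5: 0001001000000000
tick 6: 0010010000000000
tick 7: 0100100000000000
count of 1: 2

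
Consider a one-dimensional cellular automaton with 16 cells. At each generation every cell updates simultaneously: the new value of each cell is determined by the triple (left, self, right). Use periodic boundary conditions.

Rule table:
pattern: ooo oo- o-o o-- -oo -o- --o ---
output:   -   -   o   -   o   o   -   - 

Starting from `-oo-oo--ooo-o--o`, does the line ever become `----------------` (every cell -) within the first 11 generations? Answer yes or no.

generation 1: oo-oo---o--oo--o
generation 2: --oo----o--o---o
generation 3: --o-----o--o---o
generation 4: --o-----o--o---o  (fixed point — unchanged through generation 11)
generation 11 is --o-----o--o---o, still not uniform -

no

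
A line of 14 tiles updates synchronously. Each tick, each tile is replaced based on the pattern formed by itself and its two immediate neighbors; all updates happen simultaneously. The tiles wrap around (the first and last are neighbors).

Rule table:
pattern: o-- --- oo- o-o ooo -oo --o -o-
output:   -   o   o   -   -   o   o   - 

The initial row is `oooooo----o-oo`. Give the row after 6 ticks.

tick 1: -----o-ooo--o-
tick 2: ooooo--o-o-o--
tick 3: o---o-o------o
tick 4: o-oo----oooooo
tick 5: o-oo-oooo-----
tick 6: --oo-o--o-oooo

--oo-o--o-oooo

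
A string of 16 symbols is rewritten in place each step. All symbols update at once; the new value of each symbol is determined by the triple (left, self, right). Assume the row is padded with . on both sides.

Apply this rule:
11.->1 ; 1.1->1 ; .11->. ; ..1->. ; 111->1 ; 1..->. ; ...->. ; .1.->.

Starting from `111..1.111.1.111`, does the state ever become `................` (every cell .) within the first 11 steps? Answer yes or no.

step 1: .11...1.111.1.11
step 2: ..1....1.111.1.1
step 3: ........1.111.1.
step 4: .........1.111..
step 5: ..........1.11..
step 6: ...........1.1..
step 7: ............1...
step 8: ................
all cells are . at step 8

yes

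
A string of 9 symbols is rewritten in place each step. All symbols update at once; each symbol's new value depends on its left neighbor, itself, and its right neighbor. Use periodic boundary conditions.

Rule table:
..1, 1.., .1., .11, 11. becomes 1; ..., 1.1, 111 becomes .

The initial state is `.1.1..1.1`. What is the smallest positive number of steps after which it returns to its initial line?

2

.1.1111.1
.1.1..1.1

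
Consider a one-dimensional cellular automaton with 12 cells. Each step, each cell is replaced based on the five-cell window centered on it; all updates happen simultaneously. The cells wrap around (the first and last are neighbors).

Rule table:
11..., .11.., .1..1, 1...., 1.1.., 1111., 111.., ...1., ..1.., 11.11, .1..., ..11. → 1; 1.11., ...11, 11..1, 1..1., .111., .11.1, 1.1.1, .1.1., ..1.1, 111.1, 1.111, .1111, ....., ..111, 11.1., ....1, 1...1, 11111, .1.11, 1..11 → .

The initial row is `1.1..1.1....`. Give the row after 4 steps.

.11...111.1.

..11...111.1
1.111......1
.1..111....1
.11...111.1.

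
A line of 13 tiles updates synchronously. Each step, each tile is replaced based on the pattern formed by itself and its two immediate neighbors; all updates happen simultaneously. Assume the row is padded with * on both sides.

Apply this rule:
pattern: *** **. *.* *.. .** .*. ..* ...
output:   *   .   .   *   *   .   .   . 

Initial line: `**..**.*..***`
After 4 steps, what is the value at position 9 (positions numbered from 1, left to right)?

*.*.*...*.***
.....*....***
*.....*...***
.*.....*..***
position 9 holds .

.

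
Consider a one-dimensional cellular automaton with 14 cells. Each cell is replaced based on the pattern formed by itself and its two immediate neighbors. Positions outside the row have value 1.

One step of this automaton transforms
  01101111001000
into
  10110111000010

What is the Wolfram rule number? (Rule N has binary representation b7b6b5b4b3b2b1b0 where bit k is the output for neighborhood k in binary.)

position 5: 111 → 1  (bit 7 = 1)
position 2: 110 → 1  (bit 6 = 1)
position 0: 101 → 1  (bit 5 = 1)
position 8: 100 → 0  (bit 4 = 0)
position 1: 011 → 0  (bit 3 = 0)
position 10: 010 → 0  (bit 2 = 0)
position 9: 001 → 0  (bit 1 = 0)
position 12: 000 → 1  (bit 0 = 1)
bits b7..b0 = 11100001 = 225

225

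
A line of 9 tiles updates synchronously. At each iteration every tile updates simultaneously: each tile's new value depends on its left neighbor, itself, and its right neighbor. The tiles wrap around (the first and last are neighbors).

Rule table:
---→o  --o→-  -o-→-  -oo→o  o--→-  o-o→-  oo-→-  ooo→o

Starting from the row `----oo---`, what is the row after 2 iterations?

oo-----oo

ooo-o--oo
oo-----oo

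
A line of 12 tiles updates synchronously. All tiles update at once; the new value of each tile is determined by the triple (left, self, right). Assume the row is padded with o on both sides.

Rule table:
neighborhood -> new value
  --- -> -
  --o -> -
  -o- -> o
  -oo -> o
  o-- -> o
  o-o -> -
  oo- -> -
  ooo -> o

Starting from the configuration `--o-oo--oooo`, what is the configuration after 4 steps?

o-o-o-o-oooo
--o-o-o-oooo
o-o-o-o-oooo  (repeats step 1; period 2)
step 4: --o-o-o-oooo

--o-o-o-oooo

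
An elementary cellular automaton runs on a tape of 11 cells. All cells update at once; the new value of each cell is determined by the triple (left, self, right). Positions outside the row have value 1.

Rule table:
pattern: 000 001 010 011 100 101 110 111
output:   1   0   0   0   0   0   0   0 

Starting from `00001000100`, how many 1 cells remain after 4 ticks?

01100010000
00001000110
01100010000  (repeats tick 1; period 2)
tick 4: 00001000110
count of 1: 3

3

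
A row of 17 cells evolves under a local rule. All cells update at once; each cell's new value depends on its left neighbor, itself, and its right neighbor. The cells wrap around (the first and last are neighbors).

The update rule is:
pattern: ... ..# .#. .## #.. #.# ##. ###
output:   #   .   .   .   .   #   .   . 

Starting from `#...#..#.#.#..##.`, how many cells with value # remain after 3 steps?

4

step 1: ..#.....#.#.....#
step 2: ....###..#..###..
step 3: ###.............#
count of #: 4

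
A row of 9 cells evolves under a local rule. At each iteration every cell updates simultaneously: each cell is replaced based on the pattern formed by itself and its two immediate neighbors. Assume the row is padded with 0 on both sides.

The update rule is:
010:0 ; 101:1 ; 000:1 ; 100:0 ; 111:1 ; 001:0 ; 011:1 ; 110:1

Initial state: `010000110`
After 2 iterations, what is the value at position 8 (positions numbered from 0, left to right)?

0

iteration 1: 000110110
iteration 2: 110111110
position 8 holds 0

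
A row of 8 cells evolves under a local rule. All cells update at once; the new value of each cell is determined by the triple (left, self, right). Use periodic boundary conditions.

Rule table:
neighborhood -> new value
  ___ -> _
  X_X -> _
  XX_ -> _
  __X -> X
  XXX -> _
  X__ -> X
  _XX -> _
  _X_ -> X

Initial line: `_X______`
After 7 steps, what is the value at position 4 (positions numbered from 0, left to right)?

_

step 1: XXX_____
step 2: ___X___X
step 3: X_XXX_XX
step 4: ________
step 5: ________  (fixed point — unchanged through step 7)
position 4 holds _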